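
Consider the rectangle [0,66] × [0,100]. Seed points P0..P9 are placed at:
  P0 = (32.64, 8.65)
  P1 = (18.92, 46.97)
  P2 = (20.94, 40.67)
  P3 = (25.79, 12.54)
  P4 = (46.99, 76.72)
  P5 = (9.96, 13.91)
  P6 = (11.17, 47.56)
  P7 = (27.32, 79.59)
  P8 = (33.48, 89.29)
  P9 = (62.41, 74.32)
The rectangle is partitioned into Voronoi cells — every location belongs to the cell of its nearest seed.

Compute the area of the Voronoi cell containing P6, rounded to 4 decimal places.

Area of P6's cell: 542.4868

1. box [0,66]×[0,100]: [(0, 0) (66, 0) (66, 100) (0, 100)]
2. ⊥bis P6·P0 via (21.905,28.105): [(0, 16.0181) (66, 52.436) (66, 100) (0, 100)]  |A|=4341.0135
3. ⊥bis P6·P1 via (15.045,47.265): [(0, 16.0181) (13.2216, 23.3136) (19.0597, 100) (0, 100)]  |A|=1285.9959
4. ⊥bis P6·P2 via (16.055,44.115): [(0, 21.3491) (14.6539, 42.1283) (19.0597, 100) (0, 100)]  |A|=1127.7809
5. ⊥bis P6·P3 via (18.48,30.05): [(0, 22.335) (0.9855, 22.7465) (14.6539, 42.1283) (19.0597, 100) (0, 100)]  |A|=1127.2951
6. ⊥bis P6·P4 via (29.08,62.14): [(0, 97.8617) (0, 22.335) (0.9855, 22.7465) (14.6539, 42.1283) (17.2808, 76.634)]  |A|=886.1458
7. ⊥bis P6·P5 via (10.565,30.735): [(0, 97.8617) (0, 31.1149) (6.7167, 30.8734) (14.6539, 42.1283) (17.2808, 76.634)]  |A|=853.8343
8. ⊥bis P6·P7 via (19.245,63.575): [(0, 73.2786) (0, 31.1149) (6.7167, 30.8734) (14.6539, 42.1283) (16.396, 65.0115)]  |A|=542.4868
9. ⊥bis P6·P8 via (22.325,68.425): [(0, 73.2786) (0, 31.1149) (6.7167, 30.8734) (14.6539, 42.1283) (16.396, 65.0115)]  |A|=542.4868
10. ⊥bis P6·P9 via (36.79,60.94): [(0, 73.2786) (0, 31.1149) (6.7167, 30.8734) (14.6539, 42.1283) (16.396, 65.0115)]  |A|=542.4868
11. canonical 5-gon: [(0, 73.2786) (0, 31.1149) (6.7167, 30.8734) (14.6539, 42.1283) (16.396, 65.0115)]
12. shoelace: 542.4868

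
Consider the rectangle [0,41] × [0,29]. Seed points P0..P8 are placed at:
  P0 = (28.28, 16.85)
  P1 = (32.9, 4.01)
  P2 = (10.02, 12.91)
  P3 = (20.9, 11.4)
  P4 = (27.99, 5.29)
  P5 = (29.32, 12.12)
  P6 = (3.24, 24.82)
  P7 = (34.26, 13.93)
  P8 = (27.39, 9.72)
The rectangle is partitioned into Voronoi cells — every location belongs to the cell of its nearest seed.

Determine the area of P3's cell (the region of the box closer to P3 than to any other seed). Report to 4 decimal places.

Area of P3's cell: 150.1250

1. box [0,41]×[0,29]: [(0, 0) (41, 0) (41, 29) (0, 29)]
2. ⊥bis P3·P0 via (24.59,14.125): [(0, 0) (35.0211, 0) (13.6051, 29) (0, 29)]  |A|=705.079
3. ⊥bis P3·P1 via (26.9,7.705): [(0, 0) (22.155, 0) (28.0054, 9.5) (13.6051, 29) (0, 29)]  |A|=643.9649
4. ⊥bis P3·P2 via (15.46,12.155): [(13.773, 0) (22.155, 0) (28.0054, 9.5) (17.1346, 24.2206)]  |A|=196.2062
5. ⊥bis P3·P4 via (24.445,8.345): [(13.773, 0) (17.2535, 0) (26.8217, 11.1029) (17.1346, 24.2206)]  |A|=158.6839
6. ⊥bis P3·P5 via (25.11,11.76): [(13.773, 0) (17.2535, 0) (25.3156, 9.3553) (24.9494, 13.6384) (17.1346, 24.2206)]  |A|=155.1385
7. ⊥bis P3·P6 via (12.07,18.11): [(13.773, 0) (17.2535, 0) (25.3156, 9.3553) (24.9494, 13.6384) (17.1346, 24.2206)]  |A|=155.1385
8. ⊥bis P3·P7 via (27.58,12.665): [(13.773, 0) (17.2535, 0) (25.3156, 9.3553) (24.9494, 13.6384) (17.1346, 24.2206)]  |A|=155.1385
9. ⊥bis P3·P8 via (24.145,10.56): [(13.773, 0) (17.2535, 0) (23.1966, 6.8964) (24.9438, 13.6459) (17.1346, 24.2206)]  |A|=150.125
10. canonical 5-gon: [(13.773, 0) (17.2535, 0) (23.1966, 6.8964) (24.9438, 13.6459) (17.1346, 24.2206)]
11. shoelace: 150.125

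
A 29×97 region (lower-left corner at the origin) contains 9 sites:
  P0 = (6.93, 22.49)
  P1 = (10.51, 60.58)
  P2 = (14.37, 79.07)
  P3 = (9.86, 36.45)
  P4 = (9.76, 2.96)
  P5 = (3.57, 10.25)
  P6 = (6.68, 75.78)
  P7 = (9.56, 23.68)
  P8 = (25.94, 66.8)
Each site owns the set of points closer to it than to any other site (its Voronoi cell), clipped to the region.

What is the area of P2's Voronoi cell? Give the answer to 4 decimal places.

Area of P2's cell: 503.6107

1. box [0,29]×[0,97]: [(0, 0) (29, 0) (29, 97) (0, 97)]
2. ⊥bis P2·P0 via (10.65,50.78): [(0, 52.1804) (29, 48.3671) (29, 97) (0, 97)]  |A|=1355.0614
3. ⊥bis P2·P1 via (12.44,69.825): [(0, 72.422) (29, 66.3679) (29, 97) (0, 97)]  |A|=800.5464
4. ⊥bis P2·P3 via (12.115,57.76): [(0, 72.422) (29, 66.3679) (29, 97) (0, 97)]  |A|=800.5464
5. ⊥bis P2·P4 via (12.065,41.015): [(0, 72.422) (29, 66.3679) (29, 97) (0, 97)]  |A|=800.5464
6. ⊥bis P2·P5 via (8.97,44.66): [(0, 72.422) (29, 66.3679) (29, 97) (0, 97)]  |A|=800.5464
7. ⊥bis P2·P6 via (10.525,77.425): [(13.9076, 69.5186) (29, 66.3679) (29, 97) (2.1503, 97)]  |A|=600.0902
8. ⊥bis P2·P7 via (11.965,51.375): [(13.9076, 69.5186) (29, 66.3679) (29, 97) (2.1503, 97)]  |A|=600.0902
9. ⊥bis P2·P8 via (20.155,72.935): [(13.9076, 69.5186) (16.0562, 69.0701) (29, 81.2754) (29, 97) (2.1503, 97)]  |A|=503.6107
10. canonical 5-gon: [(13.9076, 69.5186) (16.0562, 69.0701) (29, 81.2754) (29, 97) (2.1503, 97)]
11. shoelace: 503.6107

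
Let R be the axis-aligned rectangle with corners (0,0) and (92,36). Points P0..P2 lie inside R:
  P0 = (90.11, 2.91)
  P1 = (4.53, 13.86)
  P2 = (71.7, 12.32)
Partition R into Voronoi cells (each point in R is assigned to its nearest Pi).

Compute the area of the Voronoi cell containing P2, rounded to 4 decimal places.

1. box [0,92]×[0,36]: [(0, 0) (92, 0) (92, 36) (0, 36)]
2. ⊥bis P2·P0 via (80.905,7.615): [(0, 0) (77.0127, 0) (92, 29.3216) (92, 36) (0, 36)]  |A|=3092.2744
3. ⊥bis P2·P1 via (38.115,13.09): [(37.8149, 0) (77.0127, 0) (92, 29.3216) (92, 36) (38.6403, 36)]  |A|=1716.0818
4. canonical 5-gon: [(37.8149, 0) (77.0127, 0) (92, 29.3216) (92, 36) (38.6403, 36)]
5. shoelace: 1716.0818

Area of P2's cell: 1716.0818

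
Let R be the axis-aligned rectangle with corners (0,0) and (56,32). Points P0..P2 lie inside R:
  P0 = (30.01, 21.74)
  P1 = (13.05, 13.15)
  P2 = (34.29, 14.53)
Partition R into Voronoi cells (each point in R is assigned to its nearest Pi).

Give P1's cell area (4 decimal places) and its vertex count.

1. box [0,56]×[0,32]: [(0, 0) (56, 0) (56, 32) (0, 32)]
2. ⊥bis P1·P0 via (21.53,17.445): [(0, 0) (30.3656, 0) (14.1581, 32) (0, 32)]  |A|=712.3799
3. ⊥bis P1·P2 via (23.67,13.84): [(0, 0) (24.5692, 0) (23.7162, 13.1285) (14.1581, 32) (0, 32)]  |A|=674.3305
4. canonical 5-gon: [(0, 0) (24.5692, 0) (23.7162, 13.1285) (14.1581, 32) (0, 32)]
5. shoelace: 674.3305

Area of P1's cell: 674.3305 (5 vertices)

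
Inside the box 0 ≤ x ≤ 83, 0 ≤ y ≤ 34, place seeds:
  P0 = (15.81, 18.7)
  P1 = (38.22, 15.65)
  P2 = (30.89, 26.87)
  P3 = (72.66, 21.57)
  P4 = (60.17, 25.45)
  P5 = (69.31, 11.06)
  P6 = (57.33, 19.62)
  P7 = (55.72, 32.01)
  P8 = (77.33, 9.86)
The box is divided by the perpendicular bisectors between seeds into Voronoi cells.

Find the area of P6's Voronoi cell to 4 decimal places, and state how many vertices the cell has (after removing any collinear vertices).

Area of P6's cell: 260.9384 (6 vertices)

1. box [0,83]×[0,34]: [(0, 0) (83, 0) (83, 34) (0, 34)]
2. ⊥bis P6·P0 via (36.57,19.16): [(36.9945, 0) (83, 0) (83, 34) (36.2412, 34)]  |A|=1576.9927
3. ⊥bis P6·P1 via (47.775,17.635): [(51.4386, 0) (83, 0) (83, 34) (44.3753, 34)]  |A|=1193.1648
4. ⊥bis P6·P2 via (44.11,23.245): [(45.5321, 28.4313) (51.4386, 0) (83, 0) (83, 34) (47.0591, 34)]  |A|=1185.6921
5. ⊥bis P6·P3 via (64.995,20.595): [(45.5321, 28.4313) (51.4386, 0) (67.6147, 0) (63.2899, 34) (47.0591, 34)]  |A|=589.07
6. ⊥bis P6·P4 via (58.75,22.535): [(45.6634, 28.91) (45.5321, 28.4313) (51.4386, 0) (67.6147, 0) (65.1445, 19.42)]  |A|=414.5455
7. ⊥bis P6·P5 via (63.32,15.34): [(45.6634, 28.91) (45.5321, 28.4313) (51.4386, 0) (52.3592, 0) (65.3093, 18.1241) (65.1445, 19.42)]  |A|=276.2993
8. ⊥bis P6·P7 via (56.525,25.815): [(52.9661, 25.3525) (46.3503, 24.4929) (51.4386, 0) (52.3592, 0) (65.3093, 18.1241) (65.1445, 19.42)]  |A|=260.9384
9. ⊥bis P6·P8 via (67.33,14.74): [(52.9661, 25.3525) (46.3503, 24.4929) (51.4386, 0) (52.3592, 0) (65.3093, 18.1241) (65.1445, 19.42)]  |A|=260.9384
10. canonical 6-gon: [(52.9661, 25.3525) (46.3503, 24.4929) (51.4386, 0) (52.3592, 0) (65.3093, 18.1241) (65.1445, 19.42)]
11. shoelace: 260.9384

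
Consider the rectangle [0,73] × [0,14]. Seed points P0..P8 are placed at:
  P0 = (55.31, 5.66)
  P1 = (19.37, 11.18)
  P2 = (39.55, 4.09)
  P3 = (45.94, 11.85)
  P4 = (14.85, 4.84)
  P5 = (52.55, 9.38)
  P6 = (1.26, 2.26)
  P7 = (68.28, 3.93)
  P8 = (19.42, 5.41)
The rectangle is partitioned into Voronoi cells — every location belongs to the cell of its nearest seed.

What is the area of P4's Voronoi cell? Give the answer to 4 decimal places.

1. box [0,73]×[0,14]: [(0, 0) (73, 0) (73, 14) (0, 14)]
2. ⊥bis P4·P0 via (35.08,5.25): [(0, 0) (35.1864, 0) (34.9027, 14) (0, 14)]  |A|=490.6235
3. ⊥bis P4·P1 via (17.11,8.01): [(0, 0) (28.3453, 0) (8.7081, 14) (0, 14)]  |A|=259.3735
4. ⊥bis P4·P2 via (27.2,4.465): [(0, 0) (27.0644, 0) (27.0916, 0.8938) (8.7081, 14) (0, 14)]  |A|=258.8011
5. ⊥bis P4·P3 via (30.395,8.345): [(0, 0) (27.0644, 0) (27.0916, 0.8938) (8.7081, 14) (0, 14)]  |A|=258.8011
6. ⊥bis P4·P5 via (33.7,7.11): [(0, 0) (27.0644, 0) (27.0916, 0.8938) (8.7081, 14) (0, 14)]  |A|=258.8011
7. ⊥bis P4·P6 via (8.055,3.55): [(8.729, 0) (27.0644, 0) (27.0916, 0.8938) (8.7081, 14) (6.0711, 14)]  |A|=155.2007
8. ⊥bis P4·P7 via (41.565,4.385): [(8.729, 0) (27.0644, 0) (27.0916, 0.8938) (8.7081, 14) (6.0711, 14)]  |A|=155.2007
9. ⊥bis P4·P8 via (17.135,5.125): [(8.729, 0) (17.7742, 0) (16.7425, 8.272) (8.7081, 14) (6.0711, 14)]  |A|=112.0512
10. canonical 5-gon: [(8.729, 0) (17.7742, 0) (16.7425, 8.272) (8.7081, 14) (6.0711, 14)]
11. shoelace: 112.0512

Area of P4's cell: 112.0512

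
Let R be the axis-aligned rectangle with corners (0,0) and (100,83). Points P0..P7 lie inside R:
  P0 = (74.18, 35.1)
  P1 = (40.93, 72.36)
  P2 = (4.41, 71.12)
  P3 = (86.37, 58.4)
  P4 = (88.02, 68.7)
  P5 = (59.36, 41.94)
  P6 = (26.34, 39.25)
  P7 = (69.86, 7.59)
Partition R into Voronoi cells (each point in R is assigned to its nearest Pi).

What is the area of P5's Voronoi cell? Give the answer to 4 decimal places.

Area of P5's cell: 903.9658

1. box [0,100]×[0,83]: [(0, 0) (100, 0) (100, 83) (0, 83)]
2. ⊥bis P5·P0 via (66.77,38.52): [(0, 0) (48.9915, 0) (87.2992, 83) (0, 83)]  |A|=5656.0669
3. ⊥bis P5·P1 via (50.145,57.15): [(0, 26.7696) (0, 0) (48.9915, 0) (85.1593, 78.3635)]  |A|=3059.4123
4. ⊥bis P5·P2 via (31.885,56.53): [(23.7092, 41.1338) (1.866, 0) (48.9915, 0) (85.1593, 78.3635)]  |A|=2703.6923
5. ⊥bis P5·P3 via (72.865,50.17): [(63.6319, 65.3211) (23.7092, 41.1338) (1.866, 0) (48.9915, 0) (72.4564, 50.8405)]  |A|=2490.2817
6. ⊥bis P5·P4 via (73.69,55.32): [(63.6319, 65.3211) (23.7092, 41.1338) (1.866, 0) (48.9915, 0) (72.4564, 50.8405)]  |A|=2490.2817
7. ⊥bis P5·P6 via (42.85,40.595): [(63.6319, 65.3211) (41.9079, 52.1595) (46.1571, 0) (48.9915, 0) (72.4564, 50.8405)]  |A|=1081.307
8. ⊥bis P5·P7 via (64.61,24.765): [(63.6319, 65.3211) (41.9079, 52.1595) (44.637, 18.6597) (59.7336, 23.2744) (72.4564, 50.8405)]  |A|=903.9658
9. canonical 5-gon: [(63.6319, 65.3211) (41.9079, 52.1595) (44.637, 18.6597) (59.7336, 23.2744) (72.4564, 50.8405)]
10. shoelace: 903.9658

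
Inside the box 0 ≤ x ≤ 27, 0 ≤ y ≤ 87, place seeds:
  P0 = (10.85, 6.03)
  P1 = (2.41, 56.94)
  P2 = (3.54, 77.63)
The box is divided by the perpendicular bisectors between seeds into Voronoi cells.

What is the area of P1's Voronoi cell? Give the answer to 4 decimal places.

1. box [0,27]×[0,87]: [(0, 0) (27, 0) (27, 87) (0, 87)]
2. ⊥bis P1·P0 via (6.63,31.485): [(0, 30.3859) (27, 34.862) (27, 87) (0, 87)]  |A|=1468.154
3. ⊥bis P1·P2 via (2.975,67.285): [(0, 67.4475) (0, 30.3859) (27, 34.862) (27, 65.9729)]  |A|=920.3285
4. canonical 4-gon: [(0, 67.4475) (0, 30.3859) (27, 34.862) (27, 65.9729)]
5. shoelace: 920.3285

Area of P1's cell: 920.3285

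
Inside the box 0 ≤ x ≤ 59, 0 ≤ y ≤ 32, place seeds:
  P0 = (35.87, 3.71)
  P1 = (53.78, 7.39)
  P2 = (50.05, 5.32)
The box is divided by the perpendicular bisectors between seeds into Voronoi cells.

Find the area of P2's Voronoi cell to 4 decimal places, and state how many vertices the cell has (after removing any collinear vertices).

Area of P2's cell: 162.2721 (3 vertices)

1. box [0,59]×[0,32]: [(0, 0) (59, 0) (59, 32) (0, 32)]
2. ⊥bis P2·P0 via (42.96,4.515): [(43.4726, 0) (59, 0) (59, 32) (39.8393, 32)]  |A|=555.0083
3. ⊥bis P2·P1 via (51.915,6.355): [(40.394, 27.1151) (43.4726, 0) (55.4418, 0)]  |A|=162.2721
4. canonical 3-gon: [(40.394, 27.1151) (43.4726, 0) (55.4418, 0)]
5. shoelace: 162.2721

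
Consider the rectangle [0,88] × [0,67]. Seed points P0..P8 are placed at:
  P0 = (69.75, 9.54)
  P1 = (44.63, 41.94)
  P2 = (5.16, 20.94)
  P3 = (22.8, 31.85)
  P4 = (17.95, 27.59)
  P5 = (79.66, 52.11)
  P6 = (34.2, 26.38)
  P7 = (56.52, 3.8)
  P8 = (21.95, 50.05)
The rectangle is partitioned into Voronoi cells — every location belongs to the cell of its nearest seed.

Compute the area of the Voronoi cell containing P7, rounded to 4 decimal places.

1. box [0,88]×[0,67]: [(0, 0) (88, 0) (88, 67) (0, 67)]
2. ⊥bis P7·P0 via (63.135,6.67): [(0, 0) (66.0289, 0) (36.9601, 67) (0, 67)]  |A|=3450.1296
3. ⊥bis P7·P1 via (50.575,22.87): [(0, 7.1034) (0, 0) (66.0289, 0) (55.4474, 24.389)]  |A|=1002.1211
4. ⊥bis P7·P2 via (30.84,12.37): [(32.4594, 17.2225) (26.7118, 0) (66.0289, 0) (55.4474, 24.389)]  |A|=656.8116
5. ⊥bis P7·P3 via (39.66,17.825): [(41.5045, 20.0423) (27.9711, 3.7733) (26.7118, 0) (66.0289, 0) (55.4474, 24.389)]  |A|=602.3151
6. ⊥bis P7·P4 via (37.235,15.695): [(41.5045, 20.0423) (35.3616, 12.6578) (27.5543, 0) (66.0289, 0) (55.4474, 24.389)]  |A|=588.6337
7. ⊥bis P7·P5 via (68.09,27.955): [(41.5045, 20.0423) (35.3616, 12.6578) (27.5543, 0) (66.0289, 0) (55.4474, 24.389)]  |A|=588.6337
8. ⊥bis P7·P6 via (45.36,15.09): [(54.454, 24.0793) (30.0942, 0) (66.0289, 0) (55.4474, 24.389)]  |A|=446.3928
9. ⊥bis P7·P8 via (39.235,26.925): [(54.454, 24.0793) (30.0942, 0) (66.0289, 0) (55.4474, 24.389)]  |A|=446.3928
10. canonical 4-gon: [(54.454, 24.0793) (30.0942, 0) (66.0289, 0) (55.4474, 24.389)]
11. shoelace: 446.3928

Area of P7's cell: 446.3928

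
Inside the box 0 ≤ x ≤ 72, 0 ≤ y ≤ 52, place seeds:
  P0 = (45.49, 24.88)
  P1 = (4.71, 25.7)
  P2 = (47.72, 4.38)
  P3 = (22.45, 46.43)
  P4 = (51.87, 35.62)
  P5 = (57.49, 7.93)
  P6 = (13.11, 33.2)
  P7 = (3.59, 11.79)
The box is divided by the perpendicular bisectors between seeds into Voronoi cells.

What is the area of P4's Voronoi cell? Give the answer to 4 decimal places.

Area of P4's cell: 810.4628

1. box [0,72]×[0,52]: [(0, 0) (72, 0) (72, 52) (0, 52)]
2. ⊥bis P4·P0 via (48.68,30.25): [(72, 16.397) (72, 52) (12.0664, 52)]  |A|=1066.9097
3. ⊥bis P4·P1 via (28.29,30.66): [(25.4769, 44.0336) (72, 16.397) (72, 52) (23.8012, 52)]  |A|=1020.1675
4. ⊥bis P4·P2 via (49.795,20): [(25.4769, 44.0336) (70.5835, 17.2384) (72, 17.0502) (72, 52) (23.8012, 52)]  |A|=1019.7049
5. ⊥bis P4·P3 via (37.16,41.025): [(35.9742, 37.7978) (70.5835, 17.2384) (72, 17.0502) (72, 52) (41.1926, 52)]  |A|=859.6181
6. ⊥bis P4·P5 via (54.68,21.775): [(35.9742, 37.7978) (60.8415, 23.0256) (72, 25.2903) (72, 52) (41.1926, 52)]  |A|=810.4628
7. ⊥bis P4·P6 via (32.49,34.41): [(35.9742, 37.7978) (60.8415, 23.0256) (72, 25.2903) (72, 52) (41.1926, 52)]  |A|=810.4628
8. ⊥bis P4·P7 via (27.73,23.705): [(35.9742, 37.7978) (60.8415, 23.0256) (72, 25.2903) (72, 52) (41.1926, 52)]  |A|=810.4628
9. canonical 5-gon: [(35.9742, 37.7978) (60.8415, 23.0256) (72, 25.2903) (72, 52) (41.1926, 52)]
10. shoelace: 810.4628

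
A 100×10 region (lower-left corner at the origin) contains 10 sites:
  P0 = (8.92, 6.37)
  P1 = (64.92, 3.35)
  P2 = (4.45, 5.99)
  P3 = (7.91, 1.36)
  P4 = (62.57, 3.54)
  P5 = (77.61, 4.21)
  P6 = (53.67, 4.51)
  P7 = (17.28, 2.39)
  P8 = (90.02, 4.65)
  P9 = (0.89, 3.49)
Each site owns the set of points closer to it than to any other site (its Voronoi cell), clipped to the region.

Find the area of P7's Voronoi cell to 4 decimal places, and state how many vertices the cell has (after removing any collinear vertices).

1. box [0,100]×[0,10]: [(0, 0) (100, 0) (100, 10) (0, 10)]
2. ⊥bis P7·P0 via (13.1,4.38): [(11.0148, 0) (100, 0) (100, 10) (15.7756, 10)]  |A|=866.0483
3. ⊥bis P7·P1 via (41.1,2.87): [(11.0148, 0) (41.1578, 0) (40.9563, 10) (15.7756, 10)]  |A|=276.6191
4. ⊥bis P7·P2 via (10.865,4.19): [(11.0148, 0) (41.1578, 0) (40.9563, 10) (15.7756, 10)]  |A|=276.6191
5. ⊥bis P7·P3 via (12.595,1.875): [(12.466, 3.0483) (12.8011, 0) (41.1578, 0) (40.9563, 10) (15.7756, 10)]  |A|=273.8965
6. ⊥bis P7·P4 via (39.925,2.965): [(12.466, 3.0483) (12.8011, 0) (40.0003, 0) (39.7464, 10) (15.7756, 10)]  |A|=262.0589
7. ⊥bis P7·P5 via (47.445,3.3): [(12.466, 3.0483) (12.8011, 0) (40.0003, 0) (39.7464, 10) (15.7756, 10)]  |A|=262.0589
8. ⊥bis P7·P6 via (35.475,3.45): [(12.466, 3.0483) (12.8011, 0) (35.676, 0) (35.0934, 10) (15.7756, 10)]  |A|=217.1727
9. ⊥bis P7·P8 via (53.65,3.52): [(12.466, 3.0483) (12.8011, 0) (35.676, 0) (35.0934, 10) (15.7756, 10)]  |A|=217.1727
10. ⊥bis P7·P9 via (9.085,2.94): [(12.466, 3.0483) (12.8011, 0) (35.676, 0) (35.0934, 10) (15.7756, 10)]  |A|=217.1727
11. canonical 5-gon: [(12.466, 3.0483) (12.8011, 0) (35.676, 0) (35.0934, 10) (15.7756, 10)]
12. shoelace: 217.1727

Area of P7's cell: 217.1727 (5 vertices)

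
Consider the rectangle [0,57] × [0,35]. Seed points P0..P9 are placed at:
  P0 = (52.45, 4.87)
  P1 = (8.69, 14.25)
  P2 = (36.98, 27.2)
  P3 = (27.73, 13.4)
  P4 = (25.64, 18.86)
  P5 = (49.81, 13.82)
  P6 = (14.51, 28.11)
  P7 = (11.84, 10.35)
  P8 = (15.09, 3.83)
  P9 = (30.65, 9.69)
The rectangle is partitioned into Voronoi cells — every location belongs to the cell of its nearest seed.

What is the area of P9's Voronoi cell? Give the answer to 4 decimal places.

1. box [0,57]×[0,35]: [(0, 0) (57, 0) (57, 35) (0, 35)]
2. ⊥bis P9·P0 via (41.55,7.28): [(0, 0) (39.9404, 0) (47.6789, 35) (0, 35)]  |A|=1533.3378
3. ⊥bis P9·P1 via (19.67,11.97): [(17.1844, 0) (39.9404, 0) (47.6789, 35) (24.4522, 35)]  |A|=804.6971
4. ⊥bis P9·P2 via (33.815,18.445): [(21.9083, 22.7494) (17.1844, 0) (39.9404, 0) (43.2634, 15.0293)]  |A|=432.1446
5. ⊥bis P9·P3 via (29.19,11.545): [(36.6532, 17.419) (17.7047, 2.5053) (17.1844, 0) (39.9404, 0) (43.2634, 15.0293)]  |A|=271.6935
6. ⊥bis P9·P4 via (28.145,14.275): [(36.6532, 17.419) (17.7047, 2.5053) (17.1844, 0) (39.9404, 0) (43.2634, 15.0293)]  |A|=271.6935
7. ⊥bis P9·P5 via (40.23,11.755): [(39.2082, 16.4953) (36.6532, 17.419) (17.7047, 2.5053) (17.1844, 0) (39.9404, 0) (41.37, 6.4661)]  |A|=252.943
8. ⊥bis P9·P6 via (22.58,18.9): [(39.2082, 16.4953) (36.6532, 17.419) (17.7047, 2.5053) (17.1844, 0) (39.9404, 0) (41.37, 6.4661)]  |A|=252.943
9. ⊥bis P9·P7 via (21.245,10.02): [(39.2082, 16.4953) (36.6532, 17.419) (21.0744, 5.1575) (20.8934, 0) (39.9404, 0) (41.37, 6.4661)]  |A|=239.8472
10. ⊥bis P9·P8 via (22.87,6.76): [(39.2082, 16.4953) (36.6532, 17.419) (22.925, 6.614) (25.4159, 0) (39.9404, 0) (41.37, 6.4661)]  |A|=220.251
11. canonical 6-gon: [(39.2082, 16.4953) (36.6532, 17.419) (22.925, 6.614) (25.4159, 0) (39.9404, 0) (41.37, 6.4661)]
12. shoelace: 220.251

Area of P9's cell: 220.2510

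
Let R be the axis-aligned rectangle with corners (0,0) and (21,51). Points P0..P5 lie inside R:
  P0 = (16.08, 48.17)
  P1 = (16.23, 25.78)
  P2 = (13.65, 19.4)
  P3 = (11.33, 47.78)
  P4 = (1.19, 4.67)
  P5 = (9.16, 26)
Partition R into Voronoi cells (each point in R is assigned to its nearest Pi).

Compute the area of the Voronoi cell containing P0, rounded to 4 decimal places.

Area of P0's cell: 97.6500

1. box [0,21]×[0,51]: [(0, 0) (21, 0) (21, 51) (0, 51)]
2. ⊥bis P0·P1 via (16.155,36.975): [(0, 36.8668) (21, 37.0075) (21, 51) (0, 51)]  |A|=295.3206
3. ⊥bis P0·P2 via (14.865,33.785): [(0, 36.8668) (21, 37.0075) (21, 51) (0, 51)]  |A|=295.3206
4. ⊥bis P0·P3 via (13.705,47.975): [(14.609, 36.9646) (21, 37.0075) (21, 51) (13.4566, 51)]  |A|=97.65
5. ⊥bis P0·P4 via (8.635,26.42): [(14.609, 36.9646) (21, 37.0075) (21, 51) (13.4566, 51)]  |A|=97.65
6. ⊥bis P0·P5 via (12.62,37.085): [(14.609, 36.9646) (21, 37.0075) (21, 51) (13.4566, 51)]  |A|=97.65
7. canonical 4-gon: [(14.609, 36.9646) (21, 37.0075) (21, 51) (13.4566, 51)]
8. shoelace: 97.65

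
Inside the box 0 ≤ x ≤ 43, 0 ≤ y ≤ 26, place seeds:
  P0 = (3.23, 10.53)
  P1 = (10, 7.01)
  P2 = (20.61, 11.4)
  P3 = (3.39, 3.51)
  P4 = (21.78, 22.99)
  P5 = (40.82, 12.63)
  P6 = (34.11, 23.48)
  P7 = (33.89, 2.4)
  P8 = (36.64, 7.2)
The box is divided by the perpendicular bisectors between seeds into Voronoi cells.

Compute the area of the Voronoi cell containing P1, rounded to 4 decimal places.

1. box [0,43]×[0,26]: [(0, 0) (43, 0) (43, 26) (0, 26)]
2. ⊥bis P1·P0 via (6.615,8.77): [(2.0551, 0) (43, 0) (43, 26) (15.5736, 26)]  |A|=888.8269
3. ⊥bis P1·P2 via (15.305,9.205): [(11.5543, 18.2698) (2.0551, 0) (19.1137, 0)]  |A|=155.8282
4. ⊥bis P1·P3 via (6.695,5.26): [(11.5543, 18.2698) (5.7338, 7.0752) (9.4802, 0) (19.1137, 0)]  |A|=129.5612
5. ⊥bis P1·P4 via (15.89,15): [(11.5982, 18.1638) (11.5266, 18.2165) (5.7338, 7.0752) (9.4802, 0) (19.1137, 0)]  |A|=129.5585
6. ⊥bis P1·P5 via (25.41,9.82): [(11.5982, 18.1638) (11.5266, 18.2165) (5.7338, 7.0752) (9.4802, 0) (19.1137, 0)]  |A|=129.5585
7. ⊥bis P1·P6 via (22.055,15.245): [(11.5982, 18.1638) (11.5266, 18.2165) (5.7338, 7.0752) (9.4802, 0) (19.1137, 0)]  |A|=129.5585
8. ⊥bis P1·P7 via (21.945,4.705): [(11.5982, 18.1638) (11.5266, 18.2165) (5.7338, 7.0752) (9.4802, 0) (19.1137, 0)]  |A|=129.5585
9. ⊥bis P1·P8 via (23.32,7.105): [(11.5982, 18.1638) (11.5266, 18.2165) (5.7338, 7.0752) (9.4802, 0) (19.1137, 0)]  |A|=129.5585
10. canonical 5-gon: [(11.5982, 18.1638) (11.5266, 18.2165) (5.7338, 7.0752) (9.4802, 0) (19.1137, 0)]
11. shoelace: 129.5585

Area of P1's cell: 129.5585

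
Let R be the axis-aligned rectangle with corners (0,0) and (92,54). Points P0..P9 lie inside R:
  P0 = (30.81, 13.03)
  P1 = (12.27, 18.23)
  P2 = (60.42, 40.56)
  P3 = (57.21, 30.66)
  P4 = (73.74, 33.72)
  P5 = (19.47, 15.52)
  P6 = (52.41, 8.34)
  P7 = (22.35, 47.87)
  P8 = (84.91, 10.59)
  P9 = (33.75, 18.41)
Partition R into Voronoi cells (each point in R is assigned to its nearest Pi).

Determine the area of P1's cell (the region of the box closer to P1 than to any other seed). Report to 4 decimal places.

Area of P1's cell: 567.8431

1. box [0,92]×[0,54]: [(0, 0) (92, 0) (92, 54) (0, 54)]
2. ⊥bis P1·P0 via (21.54,15.63): [(0, 0) (17.1562, 0) (32.3018, 54) (0, 54)]  |A|=1335.3658
3. ⊥bis P1·P2 via (36.345,29.395): [(0, 0) (17.1562, 0) (29.5252, 44.1004) (24.9342, 54) (0, 54)]  |A|=1298.8977
4. ⊥bis P1·P3 via (34.74,24.445): [(0, 0) (17.1562, 0) (29.4136, 43.7024) (28.9758, 45.2851) (24.9342, 54) (0, 54)]  |A|=1298.7222
5. ⊥bis P1·P4 via (43.005,25.975): [(0, 0) (17.1562, 0) (29.4136, 43.7024) (28.9758, 45.2851) (24.9342, 54) (0, 54)]  |A|=1298.7222
6. ⊥bis P1·P5 via (15.87,16.875): [(0, 0) (9.5184, 0) (27.6441, 48.1567) (24.9342, 54) (0, 54)]  |A|=1048.4276
7. ⊥bis P1·P6 via (32.34,13.285): [(0, 0) (9.5184, 0) (27.6441, 48.1567) (24.9342, 54) (0, 54)]  |A|=1048.4276
8. ⊥bis P1·P7 via (17.31,33.05): [(0, 38.9368) (0, 0) (9.5184, 0) (21.4306, 31.6486)]  |A|=567.8431
9. ⊥bis P1·P8 via (48.59,14.41): [(0, 38.9368) (0, 0) (9.5184, 0) (21.4306, 31.6486)]  |A|=567.8431
10. ⊥bis P1·P9 via (23.01,18.32): [(0, 38.9368) (0, 0) (9.5184, 0) (21.4306, 31.6486)]  |A|=567.8431
11. canonical 4-gon: [(0, 38.9368) (0, 0) (9.5184, 0) (21.4306, 31.6486)]
12. shoelace: 567.8431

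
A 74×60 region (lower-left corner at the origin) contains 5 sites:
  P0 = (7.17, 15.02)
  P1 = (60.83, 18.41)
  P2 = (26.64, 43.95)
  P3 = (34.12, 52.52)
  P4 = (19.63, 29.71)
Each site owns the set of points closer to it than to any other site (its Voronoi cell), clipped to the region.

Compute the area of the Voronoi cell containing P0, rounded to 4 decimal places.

1. box [0,74]×[0,60]: [(0, 0) (74, 0) (74, 60) (0, 60)]
2. ⊥bis P0·P1 via (34,16.715): [(0, 0) (35.056, 0) (31.2654, 60) (0, 60)]  |A|=1989.6428
3. ⊥bis P0·P2 via (16.905,29.485): [(0, 40.8621) (0, 0) (35.056, 0) (33.9165, 18.0362)]  |A|=1009.0888
4. ⊥bis P0·P3 via (20.645,33.77): [(0, 40.8621) (0, 0) (35.056, 0) (33.9165, 18.0362)]  |A|=1009.0888
5. ⊥bis P0·P4 via (13.4,22.365): [(0, 33.7308) (0, 0) (35.056, 0) (34.7892, 4.2228)]  |A|=660.7508
6. canonical 4-gon: [(0, 33.7308) (0, 0) (35.056, 0) (34.7892, 4.2228)]
7. shoelace: 660.7508

Area of P0's cell: 660.7508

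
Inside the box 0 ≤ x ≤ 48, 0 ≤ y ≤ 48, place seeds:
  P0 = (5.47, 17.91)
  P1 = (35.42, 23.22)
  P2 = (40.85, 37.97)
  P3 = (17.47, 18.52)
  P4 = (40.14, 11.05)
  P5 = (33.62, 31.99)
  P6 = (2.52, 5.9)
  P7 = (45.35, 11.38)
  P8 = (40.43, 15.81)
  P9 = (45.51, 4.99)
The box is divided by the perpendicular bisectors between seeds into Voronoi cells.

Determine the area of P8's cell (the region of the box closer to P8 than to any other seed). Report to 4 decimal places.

1. box [0,48]×[0,48]: [(0, 0) (48, 0) (48, 48) (0, 48)]
2. ⊥bis P8·P0 via (22.95,16.86): [(21.9372, 0) (48, 0) (48, 48) (24.8205, 48)]  |A|=1181.8133
3. ⊥bis P8·P1 via (37.925,19.515): [(22.4823, 9.074) (21.9372, 0) (48, 0) (48, 26.3268)]  |A|=454.1467
4. ⊥bis P8·P2 via (40.64,26.89): [(22.4823, 9.074) (21.9372, 0) (48, 0) (48, 26.3268)]  |A|=454.1467
5. ⊥bis P8·P3 via (28.95,17.165): [(28.4731, 13.1244) (26.924, 0) (48, 0) (48, 26.3268)]  |A|=395.3463
6. ⊥bis P8·P4 via (40.285,13.43): [(29.8641, 14.0649) (48, 12.96) (48, 26.3268)]  |A|=121.2104
7. ⊥bis P8·P5 via (37.025,23.9): [(29.8641, 14.0649) (48, 12.96) (48, 26.3268)]  |A|=121.2104
8. ⊥bis P8·P6 via (21.475,10.855): [(29.8641, 14.0649) (48, 12.96) (48, 26.3268)]  |A|=121.2104
9. ⊥bis P8·P7 via (42.89,13.595): [(29.8641, 14.0649) (42.6137, 13.2881) (48, 19.2702) (48, 26.3268)]  |A|=104.2159
10. ⊥bis P8·P9 via (42.97,10.4): [(29.8641, 14.0649) (42.6137, 13.2881) (48, 19.2702) (48, 26.3268)]  |A|=104.2159
11. canonical 4-gon: [(29.8641, 14.0649) (42.6137, 13.2881) (48, 19.2702) (48, 26.3268)]
12. shoelace: 104.2159

Area of P8's cell: 104.2159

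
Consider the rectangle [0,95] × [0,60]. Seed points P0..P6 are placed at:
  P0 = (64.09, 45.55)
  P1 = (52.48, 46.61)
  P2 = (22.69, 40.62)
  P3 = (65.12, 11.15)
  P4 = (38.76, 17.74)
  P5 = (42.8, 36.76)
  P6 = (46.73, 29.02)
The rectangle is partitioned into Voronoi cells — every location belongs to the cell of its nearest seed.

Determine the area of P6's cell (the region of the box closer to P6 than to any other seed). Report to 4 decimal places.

1. box [0,95]×[0,60]: [(0, 0) (95, 0) (95, 60) (0, 60)]
2. ⊥bis P6·P0 via (55.41,37.285): [(0, 0) (90.9124, 0) (33.781, 60) (0, 60)]  |A|=3740.8018
3. ⊥bis P6·P1 via (49.605,37.815): [(0, 54.0304) (0, 0) (90.9124, 0) (57.3007, 35.2993)]  |A|=3152.5636
4. ⊥bis P6·P2 via (34.71,34.82): [(37.9876, 41.6126) (17.9083, 0) (90.9124, 0) (57.3007, 35.2993)]  |A|=1753.7141
5. ⊥bis P6·P3 via (55.925,20.085): [(37.9876, 41.6126) (17.9083, 0) (36.4079, 0) (63.9369, 28.33) (57.3007, 35.2993)]  |A|=981.6589
6. ⊥bis P6·P4 via (42.745,23.38): [(37.9876, 41.6126) (32.6363, 30.5224) (52.458, 16.5172) (63.9369, 28.33) (57.3007, 35.2993)]  |A|=423.2404
7. ⊥bis P6·P5 via (44.765,32.89): [(52.5613, 36.8486) (35.758, 28.3167) (52.458, 16.5172) (63.9369, 28.33) (57.3007, 35.2993)]  |A|=297.832
8. canonical 5-gon: [(52.5613, 36.8486) (35.758, 28.3167) (52.458, 16.5172) (63.9369, 28.33) (57.3007, 35.2993)]
9. shoelace: 297.832

Area of P6's cell: 297.8320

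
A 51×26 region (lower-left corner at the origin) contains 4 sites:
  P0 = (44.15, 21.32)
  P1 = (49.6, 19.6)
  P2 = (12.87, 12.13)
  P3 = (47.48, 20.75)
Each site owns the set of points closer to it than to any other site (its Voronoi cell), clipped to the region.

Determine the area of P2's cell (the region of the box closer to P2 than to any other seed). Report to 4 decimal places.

Area of P2's cell: 769.7143

1. box [0,51]×[0,26]: [(0, 0) (51, 0) (51, 26) (0, 26)]
2. ⊥bis P2·P0 via (28.51,16.725): [(0, 0) (33.4238, 0) (25.785, 26) (0, 26)]  |A|=769.7143
3. ⊥bis P2·P1 via (31.235,15.865): [(0, 0) (33.4238, 0) (25.785, 26) (0, 26)]  |A|=769.7143
4. ⊥bis P2·P3 via (30.175,16.44): [(0, 0) (33.4238, 0) (25.785, 26) (0, 26)]  |A|=769.7143
5. canonical 4-gon: [(0, 0) (33.4238, 0) (25.785, 26) (0, 26)]
6. shoelace: 769.7143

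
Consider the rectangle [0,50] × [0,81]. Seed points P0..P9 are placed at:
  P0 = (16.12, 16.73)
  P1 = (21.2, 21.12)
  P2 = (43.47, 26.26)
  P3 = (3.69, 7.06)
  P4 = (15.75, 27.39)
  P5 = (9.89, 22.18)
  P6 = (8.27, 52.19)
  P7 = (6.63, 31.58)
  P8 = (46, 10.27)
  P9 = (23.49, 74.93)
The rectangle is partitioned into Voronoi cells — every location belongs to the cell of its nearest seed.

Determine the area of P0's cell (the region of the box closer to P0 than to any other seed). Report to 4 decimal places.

1. box [0,50]×[0,81]: [(0, 0) (50, 0) (50, 81) (0, 81)]
2. ⊥bis P0·P1 via (18.66,18.925): [(0, 40.5179) (0, 0) (35.0145, 0)]  |A|=709.3564
3. ⊥bis P0·P2 via (29.795,21.495): [(0, 40.5179) (0, 0) (35.0145, 0)]  |A|=709.3564
4. ⊥bis P0·P3 via (9.905,11.895): [(0, 40.5179) (0, 24.6271) (19.1588, 0) (35.0145, 0)]  |A|=473.4439
5. ⊥bis P0·P4 via (15.935,22.06): [(15.9504, 22.0605) (2.3635, 21.5889) (19.1588, 0) (35.0145, 0)]  |A|=325.5153
6. ⊥bis P0·P5 via (13.005,19.455): [(15.9504, 22.0605) (15.2635, 22.0367) (8.2512, 14.0208) (19.1588, 0) (35.0145, 0)]  |A|=275.3831
7. ⊥bis P0·P6 via (12.195,34.46): [(15.9504, 22.0605) (15.2635, 22.0367) (8.2512, 14.0208) (19.1588, 0) (35.0145, 0)]  |A|=275.3831
8. ⊥bis P0·P7 via (11.375,24.155): [(15.9504, 22.0605) (15.2635, 22.0367) (8.2512, 14.0208) (19.1588, 0) (35.0145, 0)]  |A|=275.3831
9. ⊥bis P0·P8 via (31.06,13.5): [(29.5167, 6.3618) (15.9504, 22.0605) (15.2635, 22.0367) (8.2512, 14.0208) (19.1588, 0) (28.1413, 0)]  |A|=253.5201
10. ⊥bis P0·P9 via (19.805,45.83): [(29.5167, 6.3618) (15.9504, 22.0605) (15.2635, 22.0367) (8.2512, 14.0208) (19.1588, 0) (28.1413, 0)]  |A|=253.5201
11. canonical 6-gon: [(29.5167, 6.3618) (15.9504, 22.0605) (15.2635, 22.0367) (8.2512, 14.0208) (19.1588, 0) (28.1413, 0)]
12. shoelace: 253.5201

Area of P0's cell: 253.5201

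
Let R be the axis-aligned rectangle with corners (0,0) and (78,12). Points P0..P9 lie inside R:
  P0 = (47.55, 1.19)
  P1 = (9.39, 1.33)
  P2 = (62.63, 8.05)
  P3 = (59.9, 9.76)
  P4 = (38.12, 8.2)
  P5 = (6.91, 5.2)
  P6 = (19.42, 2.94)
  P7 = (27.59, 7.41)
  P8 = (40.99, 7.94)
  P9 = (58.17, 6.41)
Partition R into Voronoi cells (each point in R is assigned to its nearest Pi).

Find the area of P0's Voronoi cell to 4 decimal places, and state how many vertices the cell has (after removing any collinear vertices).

Area of P0's cell: 75.5265 (3 vertices)

1. box [0,78]×[0,12]: [(0, 0) (78, 0) (78, 12) (0, 12)]
2. ⊥bis P0·P1 via (28.47,1.26): [(28.4654, 0) (78, 0) (78, 12) (28.5094, 12)]  |A|=594.1513
3. ⊥bis P0·P2 via (55.09,4.62): [(28.4654, 0) (57.1917, 0) (51.7328, 12) (28.5094, 12)]  |A|=311.6981
4. ⊥bis P0·P3 via (53.725,5.475): [(28.4654, 0) (57.1917, 0) (56.5587, 1.3914) (49.1971, 12) (28.5094, 12)]  |A|=298.2482
5. ⊥bis P0·P4 via (42.835,4.695): [(39.3449, 0) (57.1917, 0) (56.5587, 1.3914) (49.1971, 12) (48.2653, 12)]  |A|=114.4357
6. ⊥bis P0·P5 via (27.23,3.195): [(39.3449, 0) (57.1917, 0) (56.5587, 1.3914) (49.1971, 12) (48.2653, 12)]  |A|=114.4357
7. ⊥bis P0·P6 via (33.485,2.065): [(39.3449, 0) (57.1917, 0) (56.5587, 1.3914) (49.1971, 12) (48.2653, 12)]  |A|=114.4357
8. ⊥bis P0·P7 via (37.57,4.3): [(39.3449, 0) (57.1917, 0) (56.5587, 1.3914) (49.1971, 12) (48.2653, 12)]  |A|=114.4357
9. ⊥bis P0·P8 via (44.27,4.565): [(39.5728, 0) (57.1917, 0) (56.5587, 1.3914) (50.294, 10.4194)]  |A|=93.2903
10. ⊥bis P0·P9 via (52.86,3.8): [(49.8287, 9.9672) (39.5728, 0) (54.7278, 0)]  |A|=75.5265
11. canonical 3-gon: [(49.8287, 9.9672) (39.5728, 0) (54.7278, 0)]
12. shoelace: 75.5265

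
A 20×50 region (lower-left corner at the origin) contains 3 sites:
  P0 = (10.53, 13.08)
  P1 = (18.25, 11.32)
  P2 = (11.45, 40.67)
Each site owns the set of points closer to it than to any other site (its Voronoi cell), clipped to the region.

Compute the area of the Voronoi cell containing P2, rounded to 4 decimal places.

Area of P2's cell: 461.1294

1. box [0,20]×[0,50]: [(0, 0) (20, 0) (20, 50) (0, 50)]
2. ⊥bis P2·P0 via (10.99,26.875): [(0, 27.2415) (20, 26.5746) (20, 50) (0, 50)]  |A|=461.8398
3. ⊥bis P2·P1 via (14.85,25.995): [(0, 27.2415) (17.6847, 26.6518) (20, 27.1882) (20, 50) (0, 50)]  |A|=461.1294
4. canonical 5-gon: [(0, 27.2415) (17.6847, 26.6518) (20, 27.1882) (20, 50) (0, 50)]
5. shoelace: 461.1294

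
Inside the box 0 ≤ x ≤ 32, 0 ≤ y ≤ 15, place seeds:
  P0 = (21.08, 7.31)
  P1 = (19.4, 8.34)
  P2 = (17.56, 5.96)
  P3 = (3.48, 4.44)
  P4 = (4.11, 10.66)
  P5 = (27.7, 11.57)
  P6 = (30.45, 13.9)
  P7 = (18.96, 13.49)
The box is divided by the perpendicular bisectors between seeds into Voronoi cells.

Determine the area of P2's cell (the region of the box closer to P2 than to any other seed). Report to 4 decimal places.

Area of P2's cell: 88.1055

1. box [0,32]×[0,15]: [(0, 0) (32, 0) (32, 15) (0, 15)]
2. ⊥bis P2·P0 via (19.32,6.635): [(0, 0) (21.8647, 0) (16.1118, 15) (0, 15)]  |A|=284.8238
3. ⊥bis P2·P1 via (18.48,7.15): [(0, 0) (21.8647, 0) (19.3933, 6.4439) (8.3262, 15) (0, 15)]  |A|=251.5166
4. ⊥bis P2·P3 via (10.52,5.2): [(11.0814, 0) (21.8647, 0) (19.3933, 6.4439) (9.5655, 14.0419)]  |A|=97.9852
5. ⊥bis P2·P4 via (10.835,8.31): [(10.3378, 6.8873) (11.0814, 0) (21.8647, 0) (19.3933, 6.4439) (12.1419, 12.05)]  |A|=89.5377
6. ⊥bis P2·P5 via (22.63,8.765): [(10.3378, 6.8873) (11.0814, 0) (21.8647, 0) (19.3933, 6.4439) (12.1419, 12.05)]  |A|=89.5377
7. ⊥bis P2·P6 via (24.005,9.93): [(10.3378, 6.8873) (11.0814, 0) (21.8647, 0) (19.3933, 6.4439) (12.1419, 12.05)]  |A|=89.5377
8. ⊥bis P2·P7 via (18.26,9.725): [(11.7523, 10.9349) (10.3378, 6.8873) (11.0814, 0) (21.8647, 0) (19.3933, 6.4439) (14.1643, 10.4865)]  |A|=88.1055
9. canonical 6-gon: [(11.7523, 10.9349) (10.3378, 6.8873) (11.0814, 0) (21.8647, 0) (19.3933, 6.4439) (14.1643, 10.4865)]
10. shoelace: 88.1055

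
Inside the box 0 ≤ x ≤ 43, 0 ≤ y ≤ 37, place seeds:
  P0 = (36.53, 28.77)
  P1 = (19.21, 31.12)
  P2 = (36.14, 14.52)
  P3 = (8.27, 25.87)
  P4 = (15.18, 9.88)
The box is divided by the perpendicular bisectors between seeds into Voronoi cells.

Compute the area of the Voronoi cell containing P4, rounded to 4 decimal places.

1. box [0,43]×[0,37]: [(0, 0) (43, 0) (43, 37) (0, 37)]
2. ⊥bis P4·P0 via (25.855,19.325): [(0, 0) (42.9533, 0) (10.2166, 37) (0, 37)]  |A|=983.6428
3. ⊥bis P4·P1 via (17.195,20.5): [(0, 23.7625) (0, 0) (42.9533, 0) (26.3527, 18.7624)]  |A|=716.0584
4. ⊥bis P4·P2 via (25.66,12.2): [(24.1132, 19.1874) (0, 23.7625) (0, 0) (28.3608, 0)]  |A|=558.5791
5. ⊥bis P4·P3 via (11.725,17.875): [(24.1132, 19.1874) (17.615, 20.4203) (0, 12.8081) (0, 0) (28.3608, 0)]  |A|=462.0983
6. canonical 5-gon: [(24.1132, 19.1874) (17.615, 20.4203) (0, 12.8081) (0, 0) (28.3608, 0)]
7. shoelace: 462.0983

Area of P4's cell: 462.0983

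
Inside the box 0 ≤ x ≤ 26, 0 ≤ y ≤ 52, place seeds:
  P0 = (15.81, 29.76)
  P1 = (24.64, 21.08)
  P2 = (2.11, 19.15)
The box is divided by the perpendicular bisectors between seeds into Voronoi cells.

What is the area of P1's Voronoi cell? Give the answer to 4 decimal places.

Area of P1's cell: 296.8030

1. box [0,26]×[0,52]: [(0, 0) (26, 0) (26, 52) (0, 52)]
2. ⊥bis P1·P0 via (20.225,25.42): [(0, 4.8455) (0, 0) (26, 0) (26, 31.2948)]  |A|=469.8237
3. ⊥bis P1·P2 via (13.375,20.115): [(13.5061, 18.585) (15.0981, 0) (26, 0) (26, 31.2948)]  |A|=296.803
4. canonical 4-gon: [(13.5061, 18.585) (15.0981, 0) (26, 0) (26, 31.2948)]
5. shoelace: 296.803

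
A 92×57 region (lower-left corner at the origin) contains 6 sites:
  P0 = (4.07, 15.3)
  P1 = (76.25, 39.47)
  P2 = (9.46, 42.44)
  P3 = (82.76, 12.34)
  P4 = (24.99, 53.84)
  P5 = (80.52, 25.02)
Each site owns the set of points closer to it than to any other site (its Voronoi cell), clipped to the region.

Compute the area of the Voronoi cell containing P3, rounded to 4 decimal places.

Area of P3's cell: 791.5117

1. box [0,92]×[0,57]: [(0, 0) (92, 0) (92, 57) (0, 57)]
2. ⊥bis P3·P0 via (43.415,13.82): [(42.8951, 0) (92, 0) (92, 57) (45.0393, 57)]  |A|=2737.8695
3. ⊥bis P3·P1 via (79.505,25.905): [(43.545, 17.2762) (42.8951, 0) (92, 0) (92, 28.9032)]  |A|=1124.4258
4. ⊥bis P3·P2 via (46.11,27.39): [(43.545, 17.2762) (42.8951, 0) (92, 0) (92, 28.9032)]  |A|=1124.4258
5. ⊥bis P3·P4 via (53.875,33.09): [(43.545, 17.2762) (42.8951, 0) (92, 0) (92, 28.9032)]  |A|=1124.4258
6. ⊥bis P3·P5 via (81.64,18.68): [(43.3433, 11.9147) (42.8951, 0) (92, 0) (92, 20.5102)]  |A|=791.5117
7. canonical 4-gon: [(43.3433, 11.9147) (42.8951, 0) (92, 0) (92, 20.5102)]
8. shoelace: 791.5117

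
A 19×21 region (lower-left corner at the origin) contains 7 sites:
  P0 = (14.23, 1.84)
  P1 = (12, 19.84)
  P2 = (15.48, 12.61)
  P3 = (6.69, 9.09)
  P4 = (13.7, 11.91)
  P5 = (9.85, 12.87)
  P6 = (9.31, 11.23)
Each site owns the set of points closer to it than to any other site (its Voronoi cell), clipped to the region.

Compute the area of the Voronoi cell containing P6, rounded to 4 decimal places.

1. box [0,19]×[0,21]: [(0, 0) (19, 0) (19, 21) (0, 21)]
2. ⊥bis P6·P0 via (11.77,6.535): [(0, 0.368) (19, 10.3232) (19, 21) (0, 21)]  |A|=297.4335
3. ⊥bis P6·P1 via (10.655,15.535): [(0, 18.8639) (0, 0.368) (19, 10.3232) (19, 12.9278)]  |A|=200.4547
4. ⊥bis P6·P2 via (12.395,11.92): [(11.6564, 15.2221) (0, 18.8639) (0, 0.368) (13.4075, 7.393)]  |A|=166.4337
5. ⊥bis P6·P3 via (8,10.16): [(11.6564, 15.2221) (1.1959, 18.4903) (11.2034, 6.2381) (13.4075, 7.393)]  |A|=57.3687
6. ⊥bis P6·P4 via (11.505,11.57): [(10.9028, 15.4576) (1.1959, 18.4903) (11.2034, 6.2381) (12.2463, 6.7845)]  |A|=49.1802
7. ⊥bis P6·P5 via (9.58,12.05): [(11.5301, 11.4079) (5.3071, 13.4569) (11.2034, 6.2381) (12.2463, 6.7845)]  |A|=19.0271
8. canonical 4-gon: [(11.5301, 11.4079) (5.3071, 13.4569) (11.2034, 6.2381) (12.2463, 6.7845)]
9. shoelace: 19.0271

Area of P6's cell: 19.0271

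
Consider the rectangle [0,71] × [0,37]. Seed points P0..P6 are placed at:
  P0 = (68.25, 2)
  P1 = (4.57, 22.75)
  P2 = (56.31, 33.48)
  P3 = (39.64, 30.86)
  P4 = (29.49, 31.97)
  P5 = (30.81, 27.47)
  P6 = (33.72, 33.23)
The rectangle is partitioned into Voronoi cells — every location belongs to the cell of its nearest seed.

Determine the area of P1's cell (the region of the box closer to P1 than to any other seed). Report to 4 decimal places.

Area of P1's cell: 687.0573

1. box [0,71]×[0,37]: [(0, 0) (71, 0) (71, 37) (0, 37)]
2. ⊥bis P1·P0 via (36.41,12.375): [(0, 0) (32.3776, 0) (44.434, 37) (0, 37)]  |A|=1421.0153
3. ⊥bis P1·P2 via (30.44,28.115): [(0, 0) (32.3776, 0) (34.7565, 7.3007) (28.5974, 37) (0, 37)]  |A|=1185.847
4. ⊥bis P1·P3 via (22.105,26.805): [(0, 0) (28.3037, 0) (19.7474, 37) (0, 37)]  |A|=888.9452
5. ⊥bis P1·P4 via (17.03,27.36): [(0, 0) (27.1528, 0) (13.4634, 37) (0, 37)]  |A|=751.3981
6. ⊥bis P1·P5 via (17.69,25.11): [(0, 0) (22.2067, 0) (17.5268, 26.0172) (13.4634, 37) (0, 37)]  |A|=687.0573
7. ⊥bis P1·P6 via (19.145,27.99): [(0, 0) (22.2067, 0) (17.5268, 26.0172) (13.4634, 37) (0, 37)]  |A|=687.0573
8. canonical 5-gon: [(0, 0) (22.2067, 0) (17.5268, 26.0172) (13.4634, 37) (0, 37)]
9. shoelace: 687.0573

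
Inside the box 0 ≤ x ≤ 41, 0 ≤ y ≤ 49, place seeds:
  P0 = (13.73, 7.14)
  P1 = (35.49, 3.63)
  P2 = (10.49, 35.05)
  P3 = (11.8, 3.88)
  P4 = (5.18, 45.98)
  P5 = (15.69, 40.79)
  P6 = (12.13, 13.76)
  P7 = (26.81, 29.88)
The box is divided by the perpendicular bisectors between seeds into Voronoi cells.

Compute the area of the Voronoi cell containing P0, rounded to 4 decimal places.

Area of P0's cell: 131.9052

1. box [0,41]×[0,49]: [(0, 0) (41, 0) (41, 49) (0, 49)]
2. ⊥bis P0·P1 via (24.61,5.385): [(0, 0) (23.7414, 0) (31.6453, 49) (0, 49)]  |A|=1356.974
3. ⊥bis P0·P2 via (12.11,21.095): [(0, 19.6892) (0, 0) (23.7414, 0) (27.431, 22.8736)]  |A|=541.572
4. ⊥bis P0·P3 via (12.765,5.51): [(0, 19.6892) (0, 13.0672) (22.072, 0) (23.7414, 0) (27.431, 22.8736)]  |A|=397.3621
5. ⊥bis P0·P4 via (9.455,26.56): [(0, 19.6892) (0, 13.0672) (22.072, 0) (23.7414, 0) (27.431, 22.8736)]  |A|=397.3621
6. ⊥bis P0·P5 via (14.71,23.965): [(0, 19.6892) (0, 13.0672) (22.072, 0) (23.7414, 0) (27.431, 22.8736)]  |A|=397.3621
7. ⊥bis P0·P6 via (12.93,10.45): [(6.8876, 8.9896) (22.072, 0) (23.7414, 0) (25.934, 13.593)]  |A|=131.9052
8. ⊥bis P0·P7 via (20.27,18.51): [(6.8876, 8.9896) (22.072, 0) (23.7414, 0) (25.934, 13.593)]  |A|=131.9052
9. canonical 4-gon: [(6.8876, 8.9896) (22.072, 0) (23.7414, 0) (25.934, 13.593)]
10. shoelace: 131.9052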